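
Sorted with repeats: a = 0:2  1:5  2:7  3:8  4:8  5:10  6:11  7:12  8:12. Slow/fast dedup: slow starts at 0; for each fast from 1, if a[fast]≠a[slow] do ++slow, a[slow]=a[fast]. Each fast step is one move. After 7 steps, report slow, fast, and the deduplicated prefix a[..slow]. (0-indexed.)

slow=6, fast=8, prefix=[2, 5, 7, 8, 10, 11, 12]

slow=0 fast=1: a[fast]=5≠a[slow]=2 write a[1]=5, slow++,fast++
slow=1 fast=2: a[fast]=7≠a[slow]=5 write a[2]=7, slow++,fast++
slow=2 fast=3: a[fast]=8≠a[slow]=7 write a[3]=8, slow++,fast++
slow=3 fast=4: a[fast]=8=a[slow] dup, fast++
slow=3 fast=5: a[fast]=10≠a[slow]=8 write a[4]=10, slow++,fast++
slow=4 fast=6: a[fast]=11≠a[slow]=10 write a[5]=11, slow++,fast++
slow=5 fast=7: a[fast]=12≠a[slow]=11 write a[6]=12, slow++,fast++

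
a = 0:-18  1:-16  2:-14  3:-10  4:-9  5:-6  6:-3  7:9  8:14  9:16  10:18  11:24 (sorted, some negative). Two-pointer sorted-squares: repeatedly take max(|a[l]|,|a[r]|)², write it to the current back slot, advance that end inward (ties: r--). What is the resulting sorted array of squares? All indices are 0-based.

[9, 36, 81, 81, 100, 196, 196, 256, 256, 324, 324, 576]

[0,11] |-18|<=|24| out[11]=576 → r--
[0,10] |-18|<=|18| out[10]=324 → r--
[0,9] |-18|>|16| out[9]=324 → l++
[1,9] |-16|<=|16| out[8]=256 → r--
[1,8] |-16|>|14| out[7]=256 → l++
[2,8] |-14|<=|14| out[6]=196 → r--
[2,7] |-14|>|9| out[5]=196 → l++
[3,7] |-10|>|9| out[4]=100 → l++
[4,7] |-9|<=|9| out[3]=81 → r--
[4,6] |-9|>|-3| out[2]=81 → l++
[5,6] |-6|>|-3| out[1]=36 → l++
[6,6] |-3|<=|-3| out[0]=9 → r--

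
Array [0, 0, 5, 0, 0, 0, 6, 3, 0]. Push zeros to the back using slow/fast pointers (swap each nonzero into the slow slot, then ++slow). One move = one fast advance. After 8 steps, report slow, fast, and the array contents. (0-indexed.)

slow=3, fast=8, a=[5, 6, 3, 0, 0, 0, 0, 0, 0]

(s=0,f=0) a[fast]=0 → fast++
(s=0,f=1) a[fast]=0 → fast++
(s=0,f=2) a[fast]=5≠0 swap→a[0]=5 → slow++,fast++
(s=1,f=3) a[fast]=0 → fast++
(s=1,f=4) a[fast]=0 → fast++
(s=1,f=5) a[fast]=0 → fast++
(s=1,f=6) a[fast]=6≠0 swap→a[1]=6 → slow++,fast++
(s=2,f=7) a[fast]=3≠0 swap→a[2]=3 → slow++,fast++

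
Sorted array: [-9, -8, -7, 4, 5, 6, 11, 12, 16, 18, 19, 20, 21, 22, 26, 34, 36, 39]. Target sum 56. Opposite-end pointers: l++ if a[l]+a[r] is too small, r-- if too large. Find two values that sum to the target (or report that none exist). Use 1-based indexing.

l=1 r=18: -9+39=30 <56, l++
l=2 r=18: -8+39=31 <56, l++
l=3 r=18: -7+39=32 <56, l++
l=4 r=18: 4+39=43 <56, l++
l=5 r=18: 5+39=44 <56, l++
l=6 r=18: 6+39=45 <56, l++
l=7 r=18: 11+39=50 <56, l++
l=8 r=18: 12+39=51 <56, l++
l=9 r=18: 16+39=55 <56, l++
l=10 r=18: 18+39=57 >56, r--
l=10 r=17: 18+36=54 <56, l++
l=11 r=17: 19+36=55 <56, l++
l=12 r=17: 20+36=56, found

(20, 36)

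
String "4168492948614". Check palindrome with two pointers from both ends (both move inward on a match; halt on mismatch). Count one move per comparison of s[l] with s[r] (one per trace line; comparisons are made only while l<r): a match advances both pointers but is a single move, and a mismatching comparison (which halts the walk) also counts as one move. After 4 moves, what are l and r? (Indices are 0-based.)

[0,12] '4'=='4' → l++,r--
[1,11] '1'=='1' → l++,r--
[2,10] '6'=='6' → l++,r--
[3,9] '8'=='8' → l++,r--

l=4, r=8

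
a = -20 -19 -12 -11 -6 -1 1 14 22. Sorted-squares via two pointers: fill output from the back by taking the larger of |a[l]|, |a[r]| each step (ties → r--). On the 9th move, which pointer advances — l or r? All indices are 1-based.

r

[1,9] |-20|<=|22| out[9]=484 → r--
[1,8] |-20|>|14| out[8]=400 → l++
[2,8] |-19|>|14| out[7]=361 → l++
[3,8] |-12|<=|14| out[6]=196 → r--
[3,7] |-12|>|1| out[5]=144 → l++
[4,7] |-11|>|1| out[4]=121 → l++
[5,7] |-6|>|1| out[3]=36 → l++
[6,7] |-1|<=|1| out[2]=1 → r--
[6,6] |-1|<=|-1| out[1]=1 → r--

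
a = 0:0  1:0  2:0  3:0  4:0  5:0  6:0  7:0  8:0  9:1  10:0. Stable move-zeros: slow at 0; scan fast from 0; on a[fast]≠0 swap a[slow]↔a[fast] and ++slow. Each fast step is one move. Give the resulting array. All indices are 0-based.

(s=0,f=0) a[fast]=0 → fast++
(s=0,f=1) a[fast]=0 → fast++
(s=0,f=2) a[fast]=0 → fast++
(s=0,f=3) a[fast]=0 → fast++
(s=0,f=4) a[fast]=0 → fast++
(s=0,f=5) a[fast]=0 → fast++
(s=0,f=6) a[fast]=0 → fast++
(s=0,f=7) a[fast]=0 → fast++
(s=0,f=8) a[fast]=0 → fast++
(s=0,f=9) a[fast]=1≠0 swap→a[0]=1 → slow++,fast++
(s=1,f=10) a[fast]=0 → fast++

[1, 0, 0, 0, 0, 0, 0, 0, 0, 0, 0]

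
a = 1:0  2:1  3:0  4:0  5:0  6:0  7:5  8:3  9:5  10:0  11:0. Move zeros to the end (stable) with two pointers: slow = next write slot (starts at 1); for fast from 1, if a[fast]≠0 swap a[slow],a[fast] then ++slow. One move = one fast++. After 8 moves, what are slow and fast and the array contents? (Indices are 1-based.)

slow=4, fast=9, a=[1, 5, 3, 0, 0, 0, 0, 0, 5, 0, 0]

(s=1,f=1) a[fast]=0 → fast++
(s=1,f=2) a[fast]=1≠0 swap→a[1]=1 → slow++,fast++
(s=2,f=3) a[fast]=0 → fast++
(s=2,f=4) a[fast]=0 → fast++
(s=2,f=5) a[fast]=0 → fast++
(s=2,f=6) a[fast]=0 → fast++
(s=2,f=7) a[fast]=5≠0 swap→a[2]=5 → slow++,fast++
(s=3,f=8) a[fast]=3≠0 swap→a[3]=3 → slow++,fast++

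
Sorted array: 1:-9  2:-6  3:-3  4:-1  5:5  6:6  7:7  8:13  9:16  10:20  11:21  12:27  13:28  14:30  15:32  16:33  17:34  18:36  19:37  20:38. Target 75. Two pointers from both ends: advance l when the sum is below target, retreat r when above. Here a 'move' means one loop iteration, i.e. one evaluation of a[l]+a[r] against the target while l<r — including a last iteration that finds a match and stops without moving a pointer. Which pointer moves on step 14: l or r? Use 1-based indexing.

l

[1,20] -9+38=29 <75 → l++
[2,20] -6+38=32 <75 → l++
[3,20] -3+38=35 <75 → l++
[4,20] -1+38=37 <75 → l++
[5,20] 5+38=43 <75 → l++
[6,20] 6+38=44 <75 → l++
[7,20] 7+38=45 <75 → l++
[8,20] 13+38=51 <75 → l++
[9,20] 16+38=54 <75 → l++
[10,20] 20+38=58 <75 → l++
[11,20] 21+38=59 <75 → l++
[12,20] 27+38=65 <75 → l++
[13,20] 28+38=66 <75 → l++
[14,20] 30+38=68 <75 → l++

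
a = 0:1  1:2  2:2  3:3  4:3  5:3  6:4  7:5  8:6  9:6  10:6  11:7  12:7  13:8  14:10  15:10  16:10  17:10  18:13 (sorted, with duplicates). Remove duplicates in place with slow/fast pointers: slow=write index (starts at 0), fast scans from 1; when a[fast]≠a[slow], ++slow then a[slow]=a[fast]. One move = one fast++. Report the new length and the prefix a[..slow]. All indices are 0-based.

(s=0,f=1) a[fast]=2≠a[slow]=1 write a[1]=2 → slow++,fast++
(s=1,f=2) a[fast]=2=a[slow] dup → fast++
(s=1,f=3) a[fast]=3≠a[slow]=2 write a[2]=3 → slow++,fast++
(s=2,f=4) a[fast]=3=a[slow] dup → fast++
(s=2,f=5) a[fast]=3=a[slow] dup → fast++
(s=2,f=6) a[fast]=4≠a[slow]=3 write a[3]=4 → slow++,fast++
(s=3,f=7) a[fast]=5≠a[slow]=4 write a[4]=5 → slow++,fast++
(s=4,f=8) a[fast]=6≠a[slow]=5 write a[5]=6 → slow++,fast++
(s=5,f=9) a[fast]=6=a[slow] dup → fast++
(s=5,f=10) a[fast]=6=a[slow] dup → fast++
(s=5,f=11) a[fast]=7≠a[slow]=6 write a[6]=7 → slow++,fast++
(s=6,f=12) a[fast]=7=a[slow] dup → fast++
(s=6,f=13) a[fast]=8≠a[slow]=7 write a[7]=8 → slow++,fast++
(s=7,f=14) a[fast]=10≠a[slow]=8 write a[8]=10 → slow++,fast++
(s=8,f=15) a[fast]=10=a[slow] dup → fast++
(s=8,f=16) a[fast]=10=a[slow] dup → fast++
(s=8,f=17) a[fast]=10=a[slow] dup → fast++
(s=8,f=18) a[fast]=13≠a[slow]=10 write a[9]=13 → slow++,fast++

length 10; prefix = [1, 2, 3, 4, 5, 6, 7, 8, 10, 13]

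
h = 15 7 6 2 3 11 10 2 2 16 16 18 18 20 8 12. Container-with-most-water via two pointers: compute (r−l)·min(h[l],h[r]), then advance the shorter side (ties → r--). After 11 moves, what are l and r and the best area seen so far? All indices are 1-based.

l=10, r=14, best area=195

[1,16] min(15,12)*15=180 best=180 * → r--
[1,15] min(15,8)*14=112 best=180 → r--
[1,14] min(15,20)*13=195 best=195 * → l++
[2,14] min(7,20)*12=84 best=195 → l++
[3,14] min(6,20)*11=66 best=195 → l++
[4,14] min(2,20)*10=20 best=195 → l++
[5,14] min(3,20)*9=27 best=195 → l++
[6,14] min(11,20)*8=88 best=195 → l++
[7,14] min(10,20)*7=70 best=195 → l++
[8,14] min(2,20)*6=12 best=195 → l++
[9,14] min(2,20)*5=10 best=195 → l++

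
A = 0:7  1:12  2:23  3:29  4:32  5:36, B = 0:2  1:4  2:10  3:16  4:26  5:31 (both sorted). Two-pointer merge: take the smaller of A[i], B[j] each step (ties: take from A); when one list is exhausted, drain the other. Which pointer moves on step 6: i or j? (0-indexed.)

[i=0,j=0] A[i]=7>B[j]=2 take 2 → j++
[i=0,j=1] A[i]=7>B[j]=4 take 4 → j++
[i=0,j=2] A[i]=7<=B[j]=10 take 7 → i++
[i=1,j=2] A[i]=12>B[j]=10 take 10 → j++
[i=1,j=3] A[i]=12<=B[j]=16 take 12 → i++
[i=2,j=3] A[i]=23>B[j]=16 take 16 → j++

j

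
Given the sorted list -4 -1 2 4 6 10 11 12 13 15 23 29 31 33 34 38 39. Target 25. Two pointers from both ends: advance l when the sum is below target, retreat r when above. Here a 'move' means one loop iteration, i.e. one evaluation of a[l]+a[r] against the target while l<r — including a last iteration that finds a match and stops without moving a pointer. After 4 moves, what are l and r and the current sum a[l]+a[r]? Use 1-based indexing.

l=1, r=13, sum=27

l=1 r=17: -4+39=35 >25, r--
l=1 r=16: -4+38=34 >25, r--
l=1 r=15: -4+34=30 >25, r--
l=1 r=14: -4+33=29 >25, r--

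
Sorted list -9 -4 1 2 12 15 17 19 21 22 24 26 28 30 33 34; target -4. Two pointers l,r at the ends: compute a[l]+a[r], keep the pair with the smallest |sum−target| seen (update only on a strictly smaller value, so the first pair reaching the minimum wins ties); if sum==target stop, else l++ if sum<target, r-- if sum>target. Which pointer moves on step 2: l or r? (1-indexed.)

l=1 r=16: -9+34=25 d=29 *, r--
l=1 r=15: -9+33=24 d=28 *, r--

r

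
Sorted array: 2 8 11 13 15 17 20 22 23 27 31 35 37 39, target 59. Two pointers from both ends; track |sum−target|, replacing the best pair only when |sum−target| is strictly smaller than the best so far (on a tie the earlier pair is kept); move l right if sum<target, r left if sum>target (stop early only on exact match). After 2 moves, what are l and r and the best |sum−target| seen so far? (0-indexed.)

l=2, r=13, best |Δ|=12

[0,13] 2+39=41 d=18 * → l++
[1,13] 8+39=47 d=12 * → l++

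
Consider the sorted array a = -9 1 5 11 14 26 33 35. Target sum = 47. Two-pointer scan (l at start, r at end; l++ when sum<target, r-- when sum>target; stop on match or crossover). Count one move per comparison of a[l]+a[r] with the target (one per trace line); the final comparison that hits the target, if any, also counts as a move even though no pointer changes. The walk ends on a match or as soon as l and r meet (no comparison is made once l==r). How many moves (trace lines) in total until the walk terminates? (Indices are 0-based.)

[0,7] -9+35=26 <47 → l++
[1,7] 1+35=36 <47 → l++
[2,7] 5+35=40 <47 → l++
[3,7] 11+35=46 <47 → l++
[4,7] 14+35=49 >47 → r--
[4,6] 14+33=47 → found

6 moves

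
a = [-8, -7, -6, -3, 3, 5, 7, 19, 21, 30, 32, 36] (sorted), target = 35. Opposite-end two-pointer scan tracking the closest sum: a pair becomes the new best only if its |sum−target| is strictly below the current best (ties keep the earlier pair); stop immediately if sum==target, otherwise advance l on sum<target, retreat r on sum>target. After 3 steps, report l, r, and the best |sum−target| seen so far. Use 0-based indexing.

l=3, r=11, best |Δ|=5

l=0 r=11: -8+36=28 d=7 *, l++
l=1 r=11: -7+36=29 d=6 *, l++
l=2 r=11: -6+36=30 d=5 *, l++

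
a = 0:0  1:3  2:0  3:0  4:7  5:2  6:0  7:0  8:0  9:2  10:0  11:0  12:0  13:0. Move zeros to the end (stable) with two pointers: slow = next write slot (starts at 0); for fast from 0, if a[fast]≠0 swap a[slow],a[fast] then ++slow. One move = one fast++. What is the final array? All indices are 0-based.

[3, 7, 2, 2, 0, 0, 0, 0, 0, 0, 0, 0, 0, 0]

slow=0 fast=0: a[fast]=0, fast++
slow=0 fast=1: a[fast]=3≠0 swap→a[0]=3, slow++,fast++
slow=1 fast=2: a[fast]=0, fast++
slow=1 fast=3: a[fast]=0, fast++
slow=1 fast=4: a[fast]=7≠0 swap→a[1]=7, slow++,fast++
slow=2 fast=5: a[fast]=2≠0 swap→a[2]=2, slow++,fast++
slow=3 fast=6: a[fast]=0, fast++
slow=3 fast=7: a[fast]=0, fast++
slow=3 fast=8: a[fast]=0, fast++
slow=3 fast=9: a[fast]=2≠0 swap→a[3]=2, slow++,fast++
slow=4 fast=10: a[fast]=0, fast++
slow=4 fast=11: a[fast]=0, fast++
slow=4 fast=12: a[fast]=0, fast++
slow=4 fast=13: a[fast]=0, fast++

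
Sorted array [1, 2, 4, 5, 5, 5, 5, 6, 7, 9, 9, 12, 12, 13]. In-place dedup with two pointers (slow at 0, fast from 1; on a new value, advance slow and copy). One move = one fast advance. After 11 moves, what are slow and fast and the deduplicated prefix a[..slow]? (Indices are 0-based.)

slow=0 fast=1: a[fast]=2≠a[slow]=1 write a[1]=2, slow++,fast++
slow=1 fast=2: a[fast]=4≠a[slow]=2 write a[2]=4, slow++,fast++
slow=2 fast=3: a[fast]=5≠a[slow]=4 write a[3]=5, slow++,fast++
slow=3 fast=4: a[fast]=5=a[slow] dup, fast++
slow=3 fast=5: a[fast]=5=a[slow] dup, fast++
slow=3 fast=6: a[fast]=5=a[slow] dup, fast++
slow=3 fast=7: a[fast]=6≠a[slow]=5 write a[4]=6, slow++,fast++
slow=4 fast=8: a[fast]=7≠a[slow]=6 write a[5]=7, slow++,fast++
slow=5 fast=9: a[fast]=9≠a[slow]=7 write a[6]=9, slow++,fast++
slow=6 fast=10: a[fast]=9=a[slow] dup, fast++
slow=6 fast=11: a[fast]=12≠a[slow]=9 write a[7]=12, slow++,fast++

slow=7, fast=12, prefix=[1, 2, 4, 5, 6, 7, 9, 12]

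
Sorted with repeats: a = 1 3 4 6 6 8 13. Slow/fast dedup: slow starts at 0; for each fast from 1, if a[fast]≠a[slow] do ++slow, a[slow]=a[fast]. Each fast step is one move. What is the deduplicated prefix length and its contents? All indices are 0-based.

length 6; prefix = [1, 3, 4, 6, 8, 13]

(s=0,f=1) a[fast]=3≠a[slow]=1 write a[1]=3 → slow++,fast++
(s=1,f=2) a[fast]=4≠a[slow]=3 write a[2]=4 → slow++,fast++
(s=2,f=3) a[fast]=6≠a[slow]=4 write a[3]=6 → slow++,fast++
(s=3,f=4) a[fast]=6=a[slow] dup → fast++
(s=3,f=5) a[fast]=8≠a[slow]=6 write a[4]=8 → slow++,fast++
(s=4,f=6) a[fast]=13≠a[slow]=8 write a[5]=13 → slow++,fast++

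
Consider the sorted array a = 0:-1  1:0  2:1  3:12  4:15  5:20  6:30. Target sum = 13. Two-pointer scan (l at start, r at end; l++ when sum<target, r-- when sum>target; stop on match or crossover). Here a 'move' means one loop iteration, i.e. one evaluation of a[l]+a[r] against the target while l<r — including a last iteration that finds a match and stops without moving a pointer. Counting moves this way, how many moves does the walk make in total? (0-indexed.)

6 moves

l=0 r=6: -1+30=29 >13, r--
l=0 r=5: -1+20=19 >13, r--
l=0 r=4: -1+15=14 >13, r--
l=0 r=3: -1+12=11 <13, l++
l=1 r=3: 0+12=12 <13, l++
l=2 r=3: 1+12=13, found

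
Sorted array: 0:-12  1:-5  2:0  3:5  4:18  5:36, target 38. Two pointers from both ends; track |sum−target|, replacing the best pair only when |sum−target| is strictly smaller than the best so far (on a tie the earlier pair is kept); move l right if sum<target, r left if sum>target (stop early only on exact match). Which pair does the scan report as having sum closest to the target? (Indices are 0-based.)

l=0 r=5: -12+36=24 d=14 *, l++
l=1 r=5: -5+36=31 d=7 *, l++
l=2 r=5: 0+36=36 d=2 *, l++
l=3 r=5: 5+36=41 d=3, r--
l=3 r=4: 5+18=23 d=15, l++

pair (0, 36) with sum 36 (|Δ|=2)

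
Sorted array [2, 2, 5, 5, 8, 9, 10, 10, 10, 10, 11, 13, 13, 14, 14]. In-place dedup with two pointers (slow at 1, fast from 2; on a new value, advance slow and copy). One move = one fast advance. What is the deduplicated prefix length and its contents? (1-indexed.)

length 8; prefix = [2, 5, 8, 9, 10, 11, 13, 14]

(s=1,f=2) a[fast]=2=a[slow] dup → fast++
(s=1,f=3) a[fast]=5≠a[slow]=2 write a[2]=5 → slow++,fast++
(s=2,f=4) a[fast]=5=a[slow] dup → fast++
(s=2,f=5) a[fast]=8≠a[slow]=5 write a[3]=8 → slow++,fast++
(s=3,f=6) a[fast]=9≠a[slow]=8 write a[4]=9 → slow++,fast++
(s=4,f=7) a[fast]=10≠a[slow]=9 write a[5]=10 → slow++,fast++
(s=5,f=8) a[fast]=10=a[slow] dup → fast++
(s=5,f=9) a[fast]=10=a[slow] dup → fast++
(s=5,f=10) a[fast]=10=a[slow] dup → fast++
(s=5,f=11) a[fast]=11≠a[slow]=10 write a[6]=11 → slow++,fast++
(s=6,f=12) a[fast]=13≠a[slow]=11 write a[7]=13 → slow++,fast++
(s=7,f=13) a[fast]=13=a[slow] dup → fast++
(s=7,f=14) a[fast]=14≠a[slow]=13 write a[8]=14 → slow++,fast++
(s=8,f=15) a[fast]=14=a[slow] dup → fast++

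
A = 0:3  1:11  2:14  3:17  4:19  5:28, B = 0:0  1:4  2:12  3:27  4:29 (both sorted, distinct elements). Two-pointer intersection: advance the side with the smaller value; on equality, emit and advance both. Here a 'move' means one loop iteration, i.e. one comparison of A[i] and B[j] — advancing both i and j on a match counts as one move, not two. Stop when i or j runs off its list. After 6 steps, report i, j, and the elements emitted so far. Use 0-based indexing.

i=3, j=3, emitted=[]

[i=0,j=0] 3>0 → j++
[i=0,j=1] 3<4 → i++
[i=1,j=1] 11>4 → j++
[i=1,j=2] 11<12 → i++
[i=2,j=2] 14>12 → j++
[i=2,j=3] 14<27 → i++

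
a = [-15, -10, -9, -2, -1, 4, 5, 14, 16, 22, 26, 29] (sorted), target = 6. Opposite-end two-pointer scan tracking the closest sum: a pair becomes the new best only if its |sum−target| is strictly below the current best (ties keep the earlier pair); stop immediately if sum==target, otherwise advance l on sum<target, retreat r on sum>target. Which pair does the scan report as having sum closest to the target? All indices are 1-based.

pair (-10, 16) with sum 6 (|Δ|=0)

l=1 r=12: -15+29=14 d=8 *, r--
l=1 r=11: -15+26=11 d=5 *, r--
l=1 r=10: -15+22=7 d=1 *, r--
l=1 r=9: -15+16=1 d=5, l++
l=2 r=9: -10+16=6 d=0 *, stop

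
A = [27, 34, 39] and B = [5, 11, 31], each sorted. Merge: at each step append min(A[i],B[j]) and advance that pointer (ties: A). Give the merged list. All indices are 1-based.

[5, 11, 27, 31, 34, 39]

[i=1,j=1] A[i]=27>B[j]=5 take 5 → j++
[i=1,j=2] A[i]=27>B[j]=11 take 11 → j++
[i=1,j=3] A[i]=27<=B[j]=31 take 27 → i++
[i=2,j=3] A[i]=34>B[j]=31 take 31 → j++
[i=2,j=4] B done, take A[i]=34 → i++
[i=3,j=4] B done, take A[i]=39 → i++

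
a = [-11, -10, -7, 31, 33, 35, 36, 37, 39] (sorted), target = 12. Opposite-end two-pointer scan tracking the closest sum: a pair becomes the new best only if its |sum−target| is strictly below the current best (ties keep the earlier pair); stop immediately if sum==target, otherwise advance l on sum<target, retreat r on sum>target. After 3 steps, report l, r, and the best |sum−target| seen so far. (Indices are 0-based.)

l=0, r=5, best |Δ|=13

[0,8] -11+39=28 d=16 * → r--
[0,7] -11+37=26 d=14 * → r--
[0,6] -11+36=25 d=13 * → r--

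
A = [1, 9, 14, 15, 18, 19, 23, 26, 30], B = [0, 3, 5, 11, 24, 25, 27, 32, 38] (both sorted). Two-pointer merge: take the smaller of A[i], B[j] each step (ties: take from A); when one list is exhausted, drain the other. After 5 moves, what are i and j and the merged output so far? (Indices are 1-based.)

i=3, j=4, merged so far=[0, 1, 3, 5, 9]

i=1 j=1: A[i]=1>B[j]=0 take 0, j++
i=1 j=2: A[i]=1<=B[j]=3 take 1, i++
i=2 j=2: A[i]=9>B[j]=3 take 3, j++
i=2 j=3: A[i]=9>B[j]=5 take 5, j++
i=2 j=4: A[i]=9<=B[j]=11 take 9, i++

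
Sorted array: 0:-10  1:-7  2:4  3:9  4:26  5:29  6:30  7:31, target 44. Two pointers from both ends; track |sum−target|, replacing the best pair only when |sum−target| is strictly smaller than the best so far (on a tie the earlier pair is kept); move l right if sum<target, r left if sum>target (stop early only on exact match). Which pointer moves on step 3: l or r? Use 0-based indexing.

[0,7] -10+31=21 d=23 * → l++
[1,7] -7+31=24 d=20 * → l++
[2,7] 4+31=35 d=9 * → l++

l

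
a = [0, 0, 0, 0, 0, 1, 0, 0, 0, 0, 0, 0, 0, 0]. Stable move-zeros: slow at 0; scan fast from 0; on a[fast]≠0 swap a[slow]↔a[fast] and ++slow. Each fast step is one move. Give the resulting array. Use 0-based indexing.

slow=0 fast=0: a[fast]=0, fast++
slow=0 fast=1: a[fast]=0, fast++
slow=0 fast=2: a[fast]=0, fast++
slow=0 fast=3: a[fast]=0, fast++
slow=0 fast=4: a[fast]=0, fast++
slow=0 fast=5: a[fast]=1≠0 swap→a[0]=1, slow++,fast++
slow=1 fast=6: a[fast]=0, fast++
slow=1 fast=7: a[fast]=0, fast++
slow=1 fast=8: a[fast]=0, fast++
slow=1 fast=9: a[fast]=0, fast++
slow=1 fast=10: a[fast]=0, fast++
slow=1 fast=11: a[fast]=0, fast++
slow=1 fast=12: a[fast]=0, fast++
slow=1 fast=13: a[fast]=0, fast++

[1, 0, 0, 0, 0, 0, 0, 0, 0, 0, 0, 0, 0, 0]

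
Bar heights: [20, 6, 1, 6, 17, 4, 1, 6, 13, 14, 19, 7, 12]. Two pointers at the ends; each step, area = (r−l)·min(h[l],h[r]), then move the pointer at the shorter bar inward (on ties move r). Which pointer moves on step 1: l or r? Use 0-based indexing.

r

l=0 r=12: min(20,12)*12=144 best=144 *, r--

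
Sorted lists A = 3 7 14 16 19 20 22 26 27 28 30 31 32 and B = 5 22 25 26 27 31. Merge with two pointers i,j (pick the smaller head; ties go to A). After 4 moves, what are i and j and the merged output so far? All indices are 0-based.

i=0 j=0: A[i]=3<=B[j]=5 take 3, i++
i=1 j=0: A[i]=7>B[j]=5 take 5, j++
i=1 j=1: A[i]=7<=B[j]=22 take 7, i++
i=2 j=1: A[i]=14<=B[j]=22 take 14, i++

i=3, j=1, merged so far=[3, 5, 7, 14]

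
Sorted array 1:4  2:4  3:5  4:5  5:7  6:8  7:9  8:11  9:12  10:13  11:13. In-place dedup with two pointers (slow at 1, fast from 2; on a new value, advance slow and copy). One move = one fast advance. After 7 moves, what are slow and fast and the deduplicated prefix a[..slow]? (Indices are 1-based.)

slow=1 fast=2: a[fast]=4=a[slow] dup, fast++
slow=1 fast=3: a[fast]=5≠a[slow]=4 write a[2]=5, slow++,fast++
slow=2 fast=4: a[fast]=5=a[slow] dup, fast++
slow=2 fast=5: a[fast]=7≠a[slow]=5 write a[3]=7, slow++,fast++
slow=3 fast=6: a[fast]=8≠a[slow]=7 write a[4]=8, slow++,fast++
slow=4 fast=7: a[fast]=9≠a[slow]=8 write a[5]=9, slow++,fast++
slow=5 fast=8: a[fast]=11≠a[slow]=9 write a[6]=11, slow++,fast++

slow=6, fast=9, prefix=[4, 5, 7, 8, 9, 11]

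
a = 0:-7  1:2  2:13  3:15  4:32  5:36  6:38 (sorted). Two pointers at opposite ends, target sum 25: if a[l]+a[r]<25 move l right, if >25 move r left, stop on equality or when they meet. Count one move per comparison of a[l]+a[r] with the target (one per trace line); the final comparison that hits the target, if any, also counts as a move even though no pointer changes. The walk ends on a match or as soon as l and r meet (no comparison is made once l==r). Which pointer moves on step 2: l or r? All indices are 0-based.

l=0 r=6: -7+38=31 >25, r--
l=0 r=5: -7+36=29 >25, r--

r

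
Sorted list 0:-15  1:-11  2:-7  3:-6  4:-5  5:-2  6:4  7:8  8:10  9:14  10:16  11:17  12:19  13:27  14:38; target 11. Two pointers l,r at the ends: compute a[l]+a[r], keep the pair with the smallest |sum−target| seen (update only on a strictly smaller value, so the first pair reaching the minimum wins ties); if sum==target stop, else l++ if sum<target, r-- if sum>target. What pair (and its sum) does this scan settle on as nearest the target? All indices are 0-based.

[0,14] -15+38=23 d=12 * → r--
[0,13] -15+27=12 d=1 * → r--
[0,12] -15+19=4 d=7 → l++
[1,12] -11+19=8 d=3 → l++
[2,12] -7+19=12 d=1 → r--
[2,11] -7+17=10 d=1 → l++
[3,11] -6+17=11 d=0 * → stop

pair (-6, 17) with sum 11 (|Δ|=0)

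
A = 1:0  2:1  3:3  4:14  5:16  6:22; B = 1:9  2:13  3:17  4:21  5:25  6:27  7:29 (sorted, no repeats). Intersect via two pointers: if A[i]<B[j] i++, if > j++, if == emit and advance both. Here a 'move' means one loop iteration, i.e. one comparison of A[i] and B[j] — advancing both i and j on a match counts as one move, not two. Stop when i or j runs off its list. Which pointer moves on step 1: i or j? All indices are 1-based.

i

[i=1,j=1] 0<9 → i++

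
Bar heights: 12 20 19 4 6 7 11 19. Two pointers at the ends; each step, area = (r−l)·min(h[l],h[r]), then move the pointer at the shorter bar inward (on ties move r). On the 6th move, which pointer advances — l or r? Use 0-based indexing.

r

l=0 r=7: min(12,19)*7=84 best=84 *, l++
l=1 r=7: min(20,19)*6=114 best=114 *, r--
l=1 r=6: min(20,11)*5=55 best=114, r--
l=1 r=5: min(20,7)*4=28 best=114, r--
l=1 r=4: min(20,6)*3=18 best=114, r--
l=1 r=3: min(20,4)*2=8 best=114, r--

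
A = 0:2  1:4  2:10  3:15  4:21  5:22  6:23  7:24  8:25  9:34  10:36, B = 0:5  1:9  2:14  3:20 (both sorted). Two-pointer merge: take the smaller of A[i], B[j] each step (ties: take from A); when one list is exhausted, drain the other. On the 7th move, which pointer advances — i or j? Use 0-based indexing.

[i=0,j=0] A[i]=2<=B[j]=5 take 2 → i++
[i=1,j=0] A[i]=4<=B[j]=5 take 4 → i++
[i=2,j=0] A[i]=10>B[j]=5 take 5 → j++
[i=2,j=1] A[i]=10>B[j]=9 take 9 → j++
[i=2,j=2] A[i]=10<=B[j]=14 take 10 → i++
[i=3,j=2] A[i]=15>B[j]=14 take 14 → j++
[i=3,j=3] A[i]=15<=B[j]=20 take 15 → i++

i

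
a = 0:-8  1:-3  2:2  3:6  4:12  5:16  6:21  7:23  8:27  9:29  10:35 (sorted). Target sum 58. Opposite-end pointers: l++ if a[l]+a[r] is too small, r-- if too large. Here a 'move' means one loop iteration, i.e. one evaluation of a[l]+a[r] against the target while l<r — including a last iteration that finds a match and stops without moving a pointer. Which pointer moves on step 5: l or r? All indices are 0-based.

l=0 r=10: -8+35=27 <58, l++
l=1 r=10: -3+35=32 <58, l++
l=2 r=10: 2+35=37 <58, l++
l=3 r=10: 6+35=41 <58, l++
l=4 r=10: 12+35=47 <58, l++

l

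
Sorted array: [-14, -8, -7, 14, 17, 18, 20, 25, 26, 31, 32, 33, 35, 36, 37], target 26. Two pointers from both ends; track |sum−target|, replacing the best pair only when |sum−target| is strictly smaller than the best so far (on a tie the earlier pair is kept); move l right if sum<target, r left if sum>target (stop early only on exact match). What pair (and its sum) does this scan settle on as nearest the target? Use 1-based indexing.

pair (-7, 33) with sum 26 (|Δ|=0)

[1,15] -14+37=23 d=3 * → l++
[2,15] -8+37=29 d=3 → r--
[2,14] -8+36=28 d=2 * → r--
[2,13] -8+35=27 d=1 * → r--
[2,12] -8+33=25 d=1 → l++
[3,12] -7+33=26 d=0 * → stop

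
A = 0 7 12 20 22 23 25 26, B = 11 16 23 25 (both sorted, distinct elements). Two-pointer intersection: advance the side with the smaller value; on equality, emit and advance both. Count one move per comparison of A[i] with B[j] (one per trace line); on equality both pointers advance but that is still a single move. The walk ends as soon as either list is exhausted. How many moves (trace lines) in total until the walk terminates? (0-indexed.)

[i=0,j=0] 0<11 → i++
[i=1,j=0] 7<11 → i++
[i=2,j=0] 12>11 → j++
[i=2,j=1] 12<16 → i++
[i=3,j=1] 20>16 → j++
[i=3,j=2] 20<23 → i++
[i=4,j=2] 22<23 → i++
[i=5,j=2] 23==23 emit → i++,j++
[i=6,j=3] 25==25 emit → i++,j++

9 moves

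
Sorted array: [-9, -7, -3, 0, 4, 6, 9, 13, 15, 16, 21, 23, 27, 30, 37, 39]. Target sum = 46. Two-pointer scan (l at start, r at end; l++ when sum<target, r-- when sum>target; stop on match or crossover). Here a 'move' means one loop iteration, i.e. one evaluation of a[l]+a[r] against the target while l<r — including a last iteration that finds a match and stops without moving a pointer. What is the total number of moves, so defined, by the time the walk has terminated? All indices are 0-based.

8 moves

[0,15] -9+39=30 <46 → l++
[1,15] -7+39=32 <46 → l++
[2,15] -3+39=36 <46 → l++
[3,15] 0+39=39 <46 → l++
[4,15] 4+39=43 <46 → l++
[5,15] 6+39=45 <46 → l++
[6,15] 9+39=48 >46 → r--
[6,14] 9+37=46 → found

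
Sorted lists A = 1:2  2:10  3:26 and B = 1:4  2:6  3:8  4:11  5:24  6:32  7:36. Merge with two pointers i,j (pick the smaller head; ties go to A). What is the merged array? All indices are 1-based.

[2, 4, 6, 8, 10, 11, 24, 26, 32, 36]

[i=1,j=1] A[i]=2<=B[j]=4 take 2 → i++
[i=2,j=1] A[i]=10>B[j]=4 take 4 → j++
[i=2,j=2] A[i]=10>B[j]=6 take 6 → j++
[i=2,j=3] A[i]=10>B[j]=8 take 8 → j++
[i=2,j=4] A[i]=10<=B[j]=11 take 10 → i++
[i=3,j=4] A[i]=26>B[j]=11 take 11 → j++
[i=3,j=5] A[i]=26>B[j]=24 take 24 → j++
[i=3,j=6] A[i]=26<=B[j]=32 take 26 → i++
[i=4,j=6] A done, take B[j]=32 → j++
[i=4,j=7] A done, take B[j]=36 → j++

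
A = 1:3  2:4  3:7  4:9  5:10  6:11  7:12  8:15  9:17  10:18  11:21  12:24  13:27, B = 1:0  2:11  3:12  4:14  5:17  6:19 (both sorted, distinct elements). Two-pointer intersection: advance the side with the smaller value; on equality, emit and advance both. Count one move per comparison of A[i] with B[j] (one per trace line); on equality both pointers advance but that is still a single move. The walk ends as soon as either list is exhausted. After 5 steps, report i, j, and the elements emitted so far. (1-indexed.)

[i=1,j=1] 3>0 → j++
[i=1,j=2] 3<11 → i++
[i=2,j=2] 4<11 → i++
[i=3,j=2] 7<11 → i++
[i=4,j=2] 9<11 → i++

i=5, j=2, emitted=[]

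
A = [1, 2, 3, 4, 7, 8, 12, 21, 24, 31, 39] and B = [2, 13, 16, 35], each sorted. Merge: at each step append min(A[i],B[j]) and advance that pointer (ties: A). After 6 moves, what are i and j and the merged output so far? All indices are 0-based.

i=5, j=1, merged so far=[1, 2, 2, 3, 4, 7]

i=0 j=0: A[i]=1<=B[j]=2 take 1, i++
i=1 j=0: A[i]=2<=B[j]=2 take 2, i++
i=2 j=0: A[i]=3>B[j]=2 take 2, j++
i=2 j=1: A[i]=3<=B[j]=13 take 3, i++
i=3 j=1: A[i]=4<=B[j]=13 take 4, i++
i=4 j=1: A[i]=7<=B[j]=13 take 7, i++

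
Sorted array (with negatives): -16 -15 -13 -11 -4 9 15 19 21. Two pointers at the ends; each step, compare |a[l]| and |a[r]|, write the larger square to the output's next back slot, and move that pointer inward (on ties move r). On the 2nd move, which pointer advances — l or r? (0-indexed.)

r

[0,8] |-16|<=|21| out[8]=441 → r--
[0,7] |-16|<=|19| out[7]=361 → r--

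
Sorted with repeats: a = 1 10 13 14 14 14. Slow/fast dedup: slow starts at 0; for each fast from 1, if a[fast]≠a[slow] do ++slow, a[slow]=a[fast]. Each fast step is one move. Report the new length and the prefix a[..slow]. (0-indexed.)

length 4; prefix = [1, 10, 13, 14]

slow=0 fast=1: a[fast]=10≠a[slow]=1 write a[1]=10, slow++,fast++
slow=1 fast=2: a[fast]=13≠a[slow]=10 write a[2]=13, slow++,fast++
slow=2 fast=3: a[fast]=14≠a[slow]=13 write a[3]=14, slow++,fast++
slow=3 fast=4: a[fast]=14=a[slow] dup, fast++
slow=3 fast=5: a[fast]=14=a[slow] dup, fast++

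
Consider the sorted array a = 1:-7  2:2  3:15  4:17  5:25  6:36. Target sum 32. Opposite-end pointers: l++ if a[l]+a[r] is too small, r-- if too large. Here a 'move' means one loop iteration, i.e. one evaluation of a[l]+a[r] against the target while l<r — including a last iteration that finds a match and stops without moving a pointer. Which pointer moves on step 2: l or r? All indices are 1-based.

r

l=1 r=6: -7+36=29 <32, l++
l=2 r=6: 2+36=38 >32, r--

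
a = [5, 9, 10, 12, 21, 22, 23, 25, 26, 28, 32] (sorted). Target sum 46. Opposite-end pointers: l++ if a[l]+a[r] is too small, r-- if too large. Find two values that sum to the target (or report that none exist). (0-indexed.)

(21, 25)

l=0 r=10: 5+32=37 <46, l++
l=1 r=10: 9+32=41 <46, l++
l=2 r=10: 10+32=42 <46, l++
l=3 r=10: 12+32=44 <46, l++
l=4 r=10: 21+32=53 >46, r--
l=4 r=9: 21+28=49 >46, r--
l=4 r=8: 21+26=47 >46, r--
l=4 r=7: 21+25=46, found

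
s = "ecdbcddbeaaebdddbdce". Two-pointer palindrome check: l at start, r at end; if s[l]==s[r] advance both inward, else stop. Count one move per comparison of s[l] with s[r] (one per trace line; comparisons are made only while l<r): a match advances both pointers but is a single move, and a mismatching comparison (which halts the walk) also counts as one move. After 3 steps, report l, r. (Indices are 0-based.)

[0,19] 'e'=='e' → l++,r--
[1,18] 'c'=='c' → l++,r--
[2,17] 'd'=='d' → l++,r--

l=3, r=16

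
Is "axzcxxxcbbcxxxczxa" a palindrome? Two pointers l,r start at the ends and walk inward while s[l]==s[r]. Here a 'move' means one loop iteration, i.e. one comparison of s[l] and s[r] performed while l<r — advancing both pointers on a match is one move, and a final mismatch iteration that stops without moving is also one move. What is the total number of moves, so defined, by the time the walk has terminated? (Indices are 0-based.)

9 moves

l=0 r=17: 'a'=='a', l++,r--
l=1 r=16: 'x'=='x', l++,r--
l=2 r=15: 'z'=='z', l++,r--
l=3 r=14: 'c'=='c', l++,r--
l=4 r=13: 'x'=='x', l++,r--
l=5 r=12: 'x'=='x', l++,r--
l=6 r=11: 'x'=='x', l++,r--
l=7 r=10: 'c'=='c', l++,r--
l=8 r=9: 'b'=='b', l++,r--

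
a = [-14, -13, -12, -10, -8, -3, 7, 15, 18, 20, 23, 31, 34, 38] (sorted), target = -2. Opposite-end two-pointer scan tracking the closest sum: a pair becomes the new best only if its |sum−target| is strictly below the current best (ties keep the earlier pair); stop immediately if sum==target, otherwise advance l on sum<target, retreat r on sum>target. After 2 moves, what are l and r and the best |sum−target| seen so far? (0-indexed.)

l=0 r=13: -14+38=24 d=26 *, r--
l=0 r=12: -14+34=20 d=22 *, r--

l=0, r=11, best |Δ|=22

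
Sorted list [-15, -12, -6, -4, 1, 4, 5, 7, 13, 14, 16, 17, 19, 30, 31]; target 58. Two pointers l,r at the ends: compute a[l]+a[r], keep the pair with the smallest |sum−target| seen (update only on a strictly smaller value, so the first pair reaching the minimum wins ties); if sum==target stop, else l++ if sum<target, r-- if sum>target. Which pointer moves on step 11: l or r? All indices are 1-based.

l=1 r=15: -15+31=16 d=42 *, l++
l=2 r=15: -12+31=19 d=39 *, l++
l=3 r=15: -6+31=25 d=33 *, l++
l=4 r=15: -4+31=27 d=31 *, l++
l=5 r=15: 1+31=32 d=26 *, l++
l=6 r=15: 4+31=35 d=23 *, l++
l=7 r=15: 5+31=36 d=22 *, l++
l=8 r=15: 7+31=38 d=20 *, l++
l=9 r=15: 13+31=44 d=14 *, l++
l=10 r=15: 14+31=45 d=13 *, l++
l=11 r=15: 16+31=47 d=11 *, l++

l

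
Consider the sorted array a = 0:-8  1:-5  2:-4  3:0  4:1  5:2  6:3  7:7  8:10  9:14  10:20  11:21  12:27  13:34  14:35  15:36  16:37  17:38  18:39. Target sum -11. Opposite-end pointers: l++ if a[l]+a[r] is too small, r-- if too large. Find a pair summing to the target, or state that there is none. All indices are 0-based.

no pair

[0,18] -8+39=31 >-11 → r--
[0,17] -8+38=30 >-11 → r--
[0,16] -8+37=29 >-11 → r--
[0,15] -8+36=28 >-11 → r--
[0,14] -8+35=27 >-11 → r--
[0,13] -8+34=26 >-11 → r--
[0,12] -8+27=19 >-11 → r--
[0,11] -8+21=13 >-11 → r--
[0,10] -8+20=12 >-11 → r--
[0,9] -8+14=6 >-11 → r--
[0,8] -8+10=2 >-11 → r--
[0,7] -8+7=-1 >-11 → r--
[0,6] -8+3=-5 >-11 → r--
[0,5] -8+2=-6 >-11 → r--
[0,4] -8+1=-7 >-11 → r--
[0,3] -8+0=-8 >-11 → r--
[0,2] -8+-4=-12 <-11 → l++
[1,2] -5+-4=-9 >-11 → r--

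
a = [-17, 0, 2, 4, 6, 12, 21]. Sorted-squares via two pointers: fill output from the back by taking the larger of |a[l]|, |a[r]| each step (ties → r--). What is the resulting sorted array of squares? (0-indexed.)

[0,6] |-17|<=|21| out[6]=441 → r--
[0,5] |-17|>|12| out[5]=289 → l++
[1,5] |0|<=|12| out[4]=144 → r--
[1,4] |0|<=|6| out[3]=36 → r--
[1,3] |0|<=|4| out[2]=16 → r--
[1,2] |0|<=|2| out[1]=4 → r--
[1,1] |0|<=|0| out[0]=0 → r--

[0, 4, 16, 36, 144, 289, 441]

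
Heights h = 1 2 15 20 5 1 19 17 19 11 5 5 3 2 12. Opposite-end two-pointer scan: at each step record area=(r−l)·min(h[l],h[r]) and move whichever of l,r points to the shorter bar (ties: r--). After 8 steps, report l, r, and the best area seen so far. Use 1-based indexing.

[1,15] min(1,12)*14=14 best=14 * → l++
[2,15] min(2,12)*13=26 best=26 * → l++
[3,15] min(15,12)*12=144 best=144 * → r--
[3,14] min(15,2)*11=22 best=144 → r--
[3,13] min(15,3)*10=30 best=144 → r--
[3,12] min(15,5)*9=45 best=144 → r--
[3,11] min(15,5)*8=40 best=144 → r--
[3,10] min(15,11)*7=77 best=144 → r--

l=3, r=9, best area=144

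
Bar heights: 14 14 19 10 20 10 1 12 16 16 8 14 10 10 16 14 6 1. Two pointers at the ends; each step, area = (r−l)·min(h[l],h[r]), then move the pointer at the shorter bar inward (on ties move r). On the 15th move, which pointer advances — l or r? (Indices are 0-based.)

r

[0,17] min(14,1)*17=17 best=17 * → r--
[0,16] min(14,6)*16=96 best=96 * → r--
[0,15] min(14,14)*15=210 best=210 * → r--
[0,14] min(14,16)*14=196 best=210 → l++
[1,14] min(14,16)*13=182 best=210 → l++
[2,14] min(19,16)*12=192 best=210 → r--
[2,13] min(19,10)*11=110 best=210 → r--
[2,12] min(19,10)*10=100 best=210 → r--
[2,11] min(19,14)*9=126 best=210 → r--
[2,10] min(19,8)*8=64 best=210 → r--
[2,9] min(19,16)*7=112 best=210 → r--
[2,8] min(19,16)*6=96 best=210 → r--
[2,7] min(19,12)*5=60 best=210 → r--
[2,6] min(19,1)*4=4 best=210 → r--
[2,5] min(19,10)*3=30 best=210 → r--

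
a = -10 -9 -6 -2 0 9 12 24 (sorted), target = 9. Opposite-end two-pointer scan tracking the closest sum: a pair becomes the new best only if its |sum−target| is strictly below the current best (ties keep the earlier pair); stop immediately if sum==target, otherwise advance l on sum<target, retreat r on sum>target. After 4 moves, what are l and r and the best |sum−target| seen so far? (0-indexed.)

[0,7] -10+24=14 d=5 * → r--
[0,6] -10+12=2 d=7 → l++
[1,6] -9+12=3 d=6 → l++
[2,6] -6+12=6 d=3 * → l++

l=3, r=6, best |Δ|=3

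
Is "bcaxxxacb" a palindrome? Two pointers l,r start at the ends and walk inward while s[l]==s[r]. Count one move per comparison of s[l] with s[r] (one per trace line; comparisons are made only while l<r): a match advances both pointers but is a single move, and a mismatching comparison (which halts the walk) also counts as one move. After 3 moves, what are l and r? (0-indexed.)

[0,8] 'b'=='b' → l++,r--
[1,7] 'c'=='c' → l++,r--
[2,6] 'a'=='a' → l++,r--

l=3, r=5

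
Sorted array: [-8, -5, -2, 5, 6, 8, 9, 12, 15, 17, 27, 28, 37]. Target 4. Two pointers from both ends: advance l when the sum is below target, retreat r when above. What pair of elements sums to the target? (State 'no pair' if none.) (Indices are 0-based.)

[0,12] -8+37=29 >4 → r--
[0,11] -8+28=20 >4 → r--
[0,10] -8+27=19 >4 → r--
[0,9] -8+17=9 >4 → r--
[0,8] -8+15=7 >4 → r--
[0,7] -8+12=4 → found

(-8, 12)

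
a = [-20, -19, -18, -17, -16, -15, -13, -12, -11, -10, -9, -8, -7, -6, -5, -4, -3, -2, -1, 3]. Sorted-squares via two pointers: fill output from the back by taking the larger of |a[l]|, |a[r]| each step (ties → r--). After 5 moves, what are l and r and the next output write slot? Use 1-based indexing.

l=6, r=20, next write slot=15

[1,20] |-20|>|3| out[20]=400 → l++
[2,20] |-19|>|3| out[19]=361 → l++
[3,20] |-18|>|3| out[18]=324 → l++
[4,20] |-17|>|3| out[17]=289 → l++
[5,20] |-16|>|3| out[16]=256 → l++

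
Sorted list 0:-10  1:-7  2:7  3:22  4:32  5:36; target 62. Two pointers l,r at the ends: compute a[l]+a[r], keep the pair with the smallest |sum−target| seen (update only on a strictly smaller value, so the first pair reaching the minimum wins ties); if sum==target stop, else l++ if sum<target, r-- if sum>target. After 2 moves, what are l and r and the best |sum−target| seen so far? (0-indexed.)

l=0 r=5: -10+36=26 d=36 *, l++
l=1 r=5: -7+36=29 d=33 *, l++

l=2, r=5, best |Δ|=33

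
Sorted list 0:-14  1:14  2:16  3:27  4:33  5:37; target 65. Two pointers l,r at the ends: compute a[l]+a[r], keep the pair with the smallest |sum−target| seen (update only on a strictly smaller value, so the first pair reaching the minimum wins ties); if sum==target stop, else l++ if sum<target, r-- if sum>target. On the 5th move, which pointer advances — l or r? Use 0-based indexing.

r

[0,5] -14+37=23 d=42 * → l++
[1,5] 14+37=51 d=14 * → l++
[2,5] 16+37=53 d=12 * → l++
[3,5] 27+37=64 d=1 * → l++
[4,5] 33+37=70 d=5 → r--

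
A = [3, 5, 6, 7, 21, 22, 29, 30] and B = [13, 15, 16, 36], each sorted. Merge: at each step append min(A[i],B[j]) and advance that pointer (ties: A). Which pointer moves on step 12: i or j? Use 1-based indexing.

i=1 j=1: A[i]=3<=B[j]=13 take 3, i++
i=2 j=1: A[i]=5<=B[j]=13 take 5, i++
i=3 j=1: A[i]=6<=B[j]=13 take 6, i++
i=4 j=1: A[i]=7<=B[j]=13 take 7, i++
i=5 j=1: A[i]=21>B[j]=13 take 13, j++
i=5 j=2: A[i]=21>B[j]=15 take 15, j++
i=5 j=3: A[i]=21>B[j]=16 take 16, j++
i=5 j=4: A[i]=21<=B[j]=36 take 21, i++
i=6 j=4: A[i]=22<=B[j]=36 take 22, i++
i=7 j=4: A[i]=29<=B[j]=36 take 29, i++
i=8 j=4: A[i]=30<=B[j]=36 take 30, i++
i=9 j=4: A done, take B[j]=36, j++

j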